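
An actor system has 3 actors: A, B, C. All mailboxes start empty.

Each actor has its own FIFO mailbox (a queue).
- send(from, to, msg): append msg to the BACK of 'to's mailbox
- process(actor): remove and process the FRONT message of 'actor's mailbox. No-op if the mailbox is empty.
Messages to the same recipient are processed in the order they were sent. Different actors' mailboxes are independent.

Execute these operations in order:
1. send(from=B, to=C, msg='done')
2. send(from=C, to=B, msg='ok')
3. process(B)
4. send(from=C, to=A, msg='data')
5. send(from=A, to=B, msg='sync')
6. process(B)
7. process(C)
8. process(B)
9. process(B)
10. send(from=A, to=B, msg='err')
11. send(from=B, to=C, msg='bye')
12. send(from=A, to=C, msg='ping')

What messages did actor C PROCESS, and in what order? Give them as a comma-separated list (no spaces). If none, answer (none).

After 1 (send(from=B, to=C, msg='done')): A:[] B:[] C:[done]
After 2 (send(from=C, to=B, msg='ok')): A:[] B:[ok] C:[done]
After 3 (process(B)): A:[] B:[] C:[done]
After 4 (send(from=C, to=A, msg='data')): A:[data] B:[] C:[done]
After 5 (send(from=A, to=B, msg='sync')): A:[data] B:[sync] C:[done]
After 6 (process(B)): A:[data] B:[] C:[done]
After 7 (process(C)): A:[data] B:[] C:[]
After 8 (process(B)): A:[data] B:[] C:[]
After 9 (process(B)): A:[data] B:[] C:[]
After 10 (send(from=A, to=B, msg='err')): A:[data] B:[err] C:[]
After 11 (send(from=B, to=C, msg='bye')): A:[data] B:[err] C:[bye]
After 12 (send(from=A, to=C, msg='ping')): A:[data] B:[err] C:[bye,ping]

Answer: done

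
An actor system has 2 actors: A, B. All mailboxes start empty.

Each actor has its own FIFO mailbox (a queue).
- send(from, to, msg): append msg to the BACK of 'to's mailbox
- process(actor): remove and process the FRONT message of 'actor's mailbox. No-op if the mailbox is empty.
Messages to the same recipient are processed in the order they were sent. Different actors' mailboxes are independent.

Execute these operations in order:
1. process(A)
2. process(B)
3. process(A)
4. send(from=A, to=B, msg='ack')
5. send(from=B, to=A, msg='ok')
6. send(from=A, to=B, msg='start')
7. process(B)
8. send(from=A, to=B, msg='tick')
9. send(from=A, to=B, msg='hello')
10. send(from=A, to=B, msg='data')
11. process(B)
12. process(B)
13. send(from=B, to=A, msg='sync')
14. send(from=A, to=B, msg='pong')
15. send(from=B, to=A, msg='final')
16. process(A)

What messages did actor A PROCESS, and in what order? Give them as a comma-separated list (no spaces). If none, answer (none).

Answer: ok

Derivation:
After 1 (process(A)): A:[] B:[]
After 2 (process(B)): A:[] B:[]
After 3 (process(A)): A:[] B:[]
After 4 (send(from=A, to=B, msg='ack')): A:[] B:[ack]
After 5 (send(from=B, to=A, msg='ok')): A:[ok] B:[ack]
After 6 (send(from=A, to=B, msg='start')): A:[ok] B:[ack,start]
After 7 (process(B)): A:[ok] B:[start]
After 8 (send(from=A, to=B, msg='tick')): A:[ok] B:[start,tick]
After 9 (send(from=A, to=B, msg='hello')): A:[ok] B:[start,tick,hello]
After 10 (send(from=A, to=B, msg='data')): A:[ok] B:[start,tick,hello,data]
After 11 (process(B)): A:[ok] B:[tick,hello,data]
After 12 (process(B)): A:[ok] B:[hello,data]
After 13 (send(from=B, to=A, msg='sync')): A:[ok,sync] B:[hello,data]
After 14 (send(from=A, to=B, msg='pong')): A:[ok,sync] B:[hello,data,pong]
After 15 (send(from=B, to=A, msg='final')): A:[ok,sync,final] B:[hello,data,pong]
After 16 (process(A)): A:[sync,final] B:[hello,data,pong]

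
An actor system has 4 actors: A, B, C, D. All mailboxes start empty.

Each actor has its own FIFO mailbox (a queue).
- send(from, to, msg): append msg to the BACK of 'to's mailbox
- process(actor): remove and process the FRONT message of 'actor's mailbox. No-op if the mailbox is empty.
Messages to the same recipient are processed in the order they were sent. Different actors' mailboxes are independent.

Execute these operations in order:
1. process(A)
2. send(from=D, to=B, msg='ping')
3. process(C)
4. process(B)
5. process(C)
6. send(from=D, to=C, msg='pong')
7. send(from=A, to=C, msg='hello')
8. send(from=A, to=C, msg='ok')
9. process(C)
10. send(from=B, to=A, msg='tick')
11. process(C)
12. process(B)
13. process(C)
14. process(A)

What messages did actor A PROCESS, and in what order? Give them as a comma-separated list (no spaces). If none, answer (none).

Answer: tick

Derivation:
After 1 (process(A)): A:[] B:[] C:[] D:[]
After 2 (send(from=D, to=B, msg='ping')): A:[] B:[ping] C:[] D:[]
After 3 (process(C)): A:[] B:[ping] C:[] D:[]
After 4 (process(B)): A:[] B:[] C:[] D:[]
After 5 (process(C)): A:[] B:[] C:[] D:[]
After 6 (send(from=D, to=C, msg='pong')): A:[] B:[] C:[pong] D:[]
After 7 (send(from=A, to=C, msg='hello')): A:[] B:[] C:[pong,hello] D:[]
After 8 (send(from=A, to=C, msg='ok')): A:[] B:[] C:[pong,hello,ok] D:[]
After 9 (process(C)): A:[] B:[] C:[hello,ok] D:[]
After 10 (send(from=B, to=A, msg='tick')): A:[tick] B:[] C:[hello,ok] D:[]
After 11 (process(C)): A:[tick] B:[] C:[ok] D:[]
After 12 (process(B)): A:[tick] B:[] C:[ok] D:[]
After 13 (process(C)): A:[tick] B:[] C:[] D:[]
After 14 (process(A)): A:[] B:[] C:[] D:[]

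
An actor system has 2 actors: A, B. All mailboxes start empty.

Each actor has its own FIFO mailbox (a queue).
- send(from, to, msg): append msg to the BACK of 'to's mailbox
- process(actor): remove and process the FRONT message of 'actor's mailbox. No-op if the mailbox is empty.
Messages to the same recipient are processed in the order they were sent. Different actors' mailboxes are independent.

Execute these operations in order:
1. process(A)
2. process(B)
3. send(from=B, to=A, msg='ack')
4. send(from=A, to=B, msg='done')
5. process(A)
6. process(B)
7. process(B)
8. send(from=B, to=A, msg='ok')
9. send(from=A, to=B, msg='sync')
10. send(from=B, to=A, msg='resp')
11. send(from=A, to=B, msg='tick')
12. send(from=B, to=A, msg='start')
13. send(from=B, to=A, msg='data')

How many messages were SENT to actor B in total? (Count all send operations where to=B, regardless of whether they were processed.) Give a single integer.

After 1 (process(A)): A:[] B:[]
After 2 (process(B)): A:[] B:[]
After 3 (send(from=B, to=A, msg='ack')): A:[ack] B:[]
After 4 (send(from=A, to=B, msg='done')): A:[ack] B:[done]
After 5 (process(A)): A:[] B:[done]
After 6 (process(B)): A:[] B:[]
After 7 (process(B)): A:[] B:[]
After 8 (send(from=B, to=A, msg='ok')): A:[ok] B:[]
After 9 (send(from=A, to=B, msg='sync')): A:[ok] B:[sync]
After 10 (send(from=B, to=A, msg='resp')): A:[ok,resp] B:[sync]
After 11 (send(from=A, to=B, msg='tick')): A:[ok,resp] B:[sync,tick]
After 12 (send(from=B, to=A, msg='start')): A:[ok,resp,start] B:[sync,tick]
After 13 (send(from=B, to=A, msg='data')): A:[ok,resp,start,data] B:[sync,tick]

Answer: 3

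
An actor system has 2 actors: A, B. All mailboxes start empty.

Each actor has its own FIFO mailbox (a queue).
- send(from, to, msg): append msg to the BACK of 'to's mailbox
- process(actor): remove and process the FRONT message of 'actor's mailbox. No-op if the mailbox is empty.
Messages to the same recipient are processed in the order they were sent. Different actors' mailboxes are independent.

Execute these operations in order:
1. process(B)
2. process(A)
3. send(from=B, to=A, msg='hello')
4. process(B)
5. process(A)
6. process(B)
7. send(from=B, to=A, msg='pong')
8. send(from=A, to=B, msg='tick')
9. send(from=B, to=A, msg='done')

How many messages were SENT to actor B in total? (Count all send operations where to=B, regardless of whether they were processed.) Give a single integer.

Answer: 1

Derivation:
After 1 (process(B)): A:[] B:[]
After 2 (process(A)): A:[] B:[]
After 3 (send(from=B, to=A, msg='hello')): A:[hello] B:[]
After 4 (process(B)): A:[hello] B:[]
After 5 (process(A)): A:[] B:[]
After 6 (process(B)): A:[] B:[]
After 7 (send(from=B, to=A, msg='pong')): A:[pong] B:[]
After 8 (send(from=A, to=B, msg='tick')): A:[pong] B:[tick]
After 9 (send(from=B, to=A, msg='done')): A:[pong,done] B:[tick]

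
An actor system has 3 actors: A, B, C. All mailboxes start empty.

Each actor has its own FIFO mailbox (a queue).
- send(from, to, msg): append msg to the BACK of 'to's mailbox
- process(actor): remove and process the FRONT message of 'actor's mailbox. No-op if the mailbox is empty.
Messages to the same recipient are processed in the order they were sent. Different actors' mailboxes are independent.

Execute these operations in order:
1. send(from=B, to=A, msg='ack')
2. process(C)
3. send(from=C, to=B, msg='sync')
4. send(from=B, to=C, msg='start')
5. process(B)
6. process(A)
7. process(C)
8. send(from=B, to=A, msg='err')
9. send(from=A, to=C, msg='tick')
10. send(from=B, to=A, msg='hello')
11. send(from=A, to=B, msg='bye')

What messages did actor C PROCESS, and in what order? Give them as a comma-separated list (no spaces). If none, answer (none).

After 1 (send(from=B, to=A, msg='ack')): A:[ack] B:[] C:[]
After 2 (process(C)): A:[ack] B:[] C:[]
After 3 (send(from=C, to=B, msg='sync')): A:[ack] B:[sync] C:[]
After 4 (send(from=B, to=C, msg='start')): A:[ack] B:[sync] C:[start]
After 5 (process(B)): A:[ack] B:[] C:[start]
After 6 (process(A)): A:[] B:[] C:[start]
After 7 (process(C)): A:[] B:[] C:[]
After 8 (send(from=B, to=A, msg='err')): A:[err] B:[] C:[]
After 9 (send(from=A, to=C, msg='tick')): A:[err] B:[] C:[tick]
After 10 (send(from=B, to=A, msg='hello')): A:[err,hello] B:[] C:[tick]
After 11 (send(from=A, to=B, msg='bye')): A:[err,hello] B:[bye] C:[tick]

Answer: start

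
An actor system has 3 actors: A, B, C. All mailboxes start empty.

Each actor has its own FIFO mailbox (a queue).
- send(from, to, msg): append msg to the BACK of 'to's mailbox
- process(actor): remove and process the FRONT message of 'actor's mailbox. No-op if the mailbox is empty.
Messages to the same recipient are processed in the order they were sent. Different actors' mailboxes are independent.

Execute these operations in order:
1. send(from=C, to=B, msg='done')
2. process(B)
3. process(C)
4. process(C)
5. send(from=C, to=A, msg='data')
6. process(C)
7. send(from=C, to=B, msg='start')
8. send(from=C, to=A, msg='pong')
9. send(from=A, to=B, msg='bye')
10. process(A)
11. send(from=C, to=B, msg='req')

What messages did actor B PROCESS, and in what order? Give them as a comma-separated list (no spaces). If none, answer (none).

After 1 (send(from=C, to=B, msg='done')): A:[] B:[done] C:[]
After 2 (process(B)): A:[] B:[] C:[]
After 3 (process(C)): A:[] B:[] C:[]
After 4 (process(C)): A:[] B:[] C:[]
After 5 (send(from=C, to=A, msg='data')): A:[data] B:[] C:[]
After 6 (process(C)): A:[data] B:[] C:[]
After 7 (send(from=C, to=B, msg='start')): A:[data] B:[start] C:[]
After 8 (send(from=C, to=A, msg='pong')): A:[data,pong] B:[start] C:[]
After 9 (send(from=A, to=B, msg='bye')): A:[data,pong] B:[start,bye] C:[]
After 10 (process(A)): A:[pong] B:[start,bye] C:[]
After 11 (send(from=C, to=B, msg='req')): A:[pong] B:[start,bye,req] C:[]

Answer: done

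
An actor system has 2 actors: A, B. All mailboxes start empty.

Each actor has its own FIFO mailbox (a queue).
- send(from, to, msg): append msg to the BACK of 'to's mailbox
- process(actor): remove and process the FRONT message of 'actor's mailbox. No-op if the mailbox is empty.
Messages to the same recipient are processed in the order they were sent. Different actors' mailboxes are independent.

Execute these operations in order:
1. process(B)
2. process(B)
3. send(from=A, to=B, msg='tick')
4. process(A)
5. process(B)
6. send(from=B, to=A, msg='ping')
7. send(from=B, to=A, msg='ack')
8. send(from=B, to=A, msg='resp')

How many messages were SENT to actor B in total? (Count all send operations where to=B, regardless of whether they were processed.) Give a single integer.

After 1 (process(B)): A:[] B:[]
After 2 (process(B)): A:[] B:[]
After 3 (send(from=A, to=B, msg='tick')): A:[] B:[tick]
After 4 (process(A)): A:[] B:[tick]
After 5 (process(B)): A:[] B:[]
After 6 (send(from=B, to=A, msg='ping')): A:[ping] B:[]
After 7 (send(from=B, to=A, msg='ack')): A:[ping,ack] B:[]
After 8 (send(from=B, to=A, msg='resp')): A:[ping,ack,resp] B:[]

Answer: 1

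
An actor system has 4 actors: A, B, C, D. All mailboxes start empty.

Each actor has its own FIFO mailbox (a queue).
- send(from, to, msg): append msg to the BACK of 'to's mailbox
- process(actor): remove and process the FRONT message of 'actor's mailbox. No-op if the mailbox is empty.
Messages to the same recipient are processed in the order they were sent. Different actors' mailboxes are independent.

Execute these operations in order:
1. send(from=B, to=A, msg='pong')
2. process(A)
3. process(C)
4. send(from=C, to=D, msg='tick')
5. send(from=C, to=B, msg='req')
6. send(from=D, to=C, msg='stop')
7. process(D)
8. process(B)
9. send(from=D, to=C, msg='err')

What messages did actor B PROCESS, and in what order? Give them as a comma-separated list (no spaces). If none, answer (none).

Answer: req

Derivation:
After 1 (send(from=B, to=A, msg='pong')): A:[pong] B:[] C:[] D:[]
After 2 (process(A)): A:[] B:[] C:[] D:[]
After 3 (process(C)): A:[] B:[] C:[] D:[]
After 4 (send(from=C, to=D, msg='tick')): A:[] B:[] C:[] D:[tick]
After 5 (send(from=C, to=B, msg='req')): A:[] B:[req] C:[] D:[tick]
After 6 (send(from=D, to=C, msg='stop')): A:[] B:[req] C:[stop] D:[tick]
After 7 (process(D)): A:[] B:[req] C:[stop] D:[]
After 8 (process(B)): A:[] B:[] C:[stop] D:[]
After 9 (send(from=D, to=C, msg='err')): A:[] B:[] C:[stop,err] D:[]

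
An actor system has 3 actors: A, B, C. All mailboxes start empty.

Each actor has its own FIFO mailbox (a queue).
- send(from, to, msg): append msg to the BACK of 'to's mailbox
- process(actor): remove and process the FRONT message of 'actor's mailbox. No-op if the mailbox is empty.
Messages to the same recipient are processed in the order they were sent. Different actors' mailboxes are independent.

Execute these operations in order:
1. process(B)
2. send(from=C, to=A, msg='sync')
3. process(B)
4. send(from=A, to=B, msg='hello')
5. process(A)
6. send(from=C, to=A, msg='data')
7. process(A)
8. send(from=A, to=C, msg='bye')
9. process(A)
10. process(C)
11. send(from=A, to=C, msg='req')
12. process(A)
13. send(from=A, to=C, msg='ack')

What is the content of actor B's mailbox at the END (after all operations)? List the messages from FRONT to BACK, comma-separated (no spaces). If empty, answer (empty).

Answer: hello

Derivation:
After 1 (process(B)): A:[] B:[] C:[]
After 2 (send(from=C, to=A, msg='sync')): A:[sync] B:[] C:[]
After 3 (process(B)): A:[sync] B:[] C:[]
After 4 (send(from=A, to=B, msg='hello')): A:[sync] B:[hello] C:[]
After 5 (process(A)): A:[] B:[hello] C:[]
After 6 (send(from=C, to=A, msg='data')): A:[data] B:[hello] C:[]
After 7 (process(A)): A:[] B:[hello] C:[]
After 8 (send(from=A, to=C, msg='bye')): A:[] B:[hello] C:[bye]
After 9 (process(A)): A:[] B:[hello] C:[bye]
After 10 (process(C)): A:[] B:[hello] C:[]
After 11 (send(from=A, to=C, msg='req')): A:[] B:[hello] C:[req]
After 12 (process(A)): A:[] B:[hello] C:[req]
After 13 (send(from=A, to=C, msg='ack')): A:[] B:[hello] C:[req,ack]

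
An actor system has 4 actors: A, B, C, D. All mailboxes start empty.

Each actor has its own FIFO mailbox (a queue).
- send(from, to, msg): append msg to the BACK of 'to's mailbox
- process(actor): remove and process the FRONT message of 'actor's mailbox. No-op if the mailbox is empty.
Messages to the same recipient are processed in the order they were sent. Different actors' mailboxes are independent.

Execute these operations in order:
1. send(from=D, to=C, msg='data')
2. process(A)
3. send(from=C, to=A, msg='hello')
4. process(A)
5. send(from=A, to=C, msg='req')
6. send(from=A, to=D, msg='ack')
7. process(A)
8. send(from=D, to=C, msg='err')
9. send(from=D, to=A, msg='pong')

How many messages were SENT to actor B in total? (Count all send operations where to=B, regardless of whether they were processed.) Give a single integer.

Answer: 0

Derivation:
After 1 (send(from=D, to=C, msg='data')): A:[] B:[] C:[data] D:[]
After 2 (process(A)): A:[] B:[] C:[data] D:[]
After 3 (send(from=C, to=A, msg='hello')): A:[hello] B:[] C:[data] D:[]
After 4 (process(A)): A:[] B:[] C:[data] D:[]
After 5 (send(from=A, to=C, msg='req')): A:[] B:[] C:[data,req] D:[]
After 6 (send(from=A, to=D, msg='ack')): A:[] B:[] C:[data,req] D:[ack]
After 7 (process(A)): A:[] B:[] C:[data,req] D:[ack]
After 8 (send(from=D, to=C, msg='err')): A:[] B:[] C:[data,req,err] D:[ack]
After 9 (send(from=D, to=A, msg='pong')): A:[pong] B:[] C:[data,req,err] D:[ack]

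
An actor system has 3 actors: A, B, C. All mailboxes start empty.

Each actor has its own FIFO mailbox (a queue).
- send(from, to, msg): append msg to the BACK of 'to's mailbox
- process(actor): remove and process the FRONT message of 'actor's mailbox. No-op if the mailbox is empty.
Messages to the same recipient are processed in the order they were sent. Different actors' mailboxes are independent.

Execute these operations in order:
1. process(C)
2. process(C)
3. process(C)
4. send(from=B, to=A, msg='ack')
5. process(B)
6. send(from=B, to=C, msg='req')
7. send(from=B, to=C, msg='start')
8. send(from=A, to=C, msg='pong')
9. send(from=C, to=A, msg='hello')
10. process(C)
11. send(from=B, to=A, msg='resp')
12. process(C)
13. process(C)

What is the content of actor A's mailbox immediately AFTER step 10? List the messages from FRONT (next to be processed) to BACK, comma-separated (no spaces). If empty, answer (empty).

After 1 (process(C)): A:[] B:[] C:[]
After 2 (process(C)): A:[] B:[] C:[]
After 3 (process(C)): A:[] B:[] C:[]
After 4 (send(from=B, to=A, msg='ack')): A:[ack] B:[] C:[]
After 5 (process(B)): A:[ack] B:[] C:[]
After 6 (send(from=B, to=C, msg='req')): A:[ack] B:[] C:[req]
After 7 (send(from=B, to=C, msg='start')): A:[ack] B:[] C:[req,start]
After 8 (send(from=A, to=C, msg='pong')): A:[ack] B:[] C:[req,start,pong]
After 9 (send(from=C, to=A, msg='hello')): A:[ack,hello] B:[] C:[req,start,pong]
After 10 (process(C)): A:[ack,hello] B:[] C:[start,pong]

ack,hello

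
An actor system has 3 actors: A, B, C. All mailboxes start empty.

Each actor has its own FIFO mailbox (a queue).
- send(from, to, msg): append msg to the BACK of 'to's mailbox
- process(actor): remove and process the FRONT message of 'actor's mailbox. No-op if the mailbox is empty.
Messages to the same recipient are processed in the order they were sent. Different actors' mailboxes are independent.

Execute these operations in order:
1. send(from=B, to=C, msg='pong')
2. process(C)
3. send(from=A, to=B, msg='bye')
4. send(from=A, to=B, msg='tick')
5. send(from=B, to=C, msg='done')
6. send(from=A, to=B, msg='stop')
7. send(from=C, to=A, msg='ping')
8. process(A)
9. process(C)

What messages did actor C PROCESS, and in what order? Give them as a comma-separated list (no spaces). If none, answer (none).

After 1 (send(from=B, to=C, msg='pong')): A:[] B:[] C:[pong]
After 2 (process(C)): A:[] B:[] C:[]
After 3 (send(from=A, to=B, msg='bye')): A:[] B:[bye] C:[]
After 4 (send(from=A, to=B, msg='tick')): A:[] B:[bye,tick] C:[]
After 5 (send(from=B, to=C, msg='done')): A:[] B:[bye,tick] C:[done]
After 6 (send(from=A, to=B, msg='stop')): A:[] B:[bye,tick,stop] C:[done]
After 7 (send(from=C, to=A, msg='ping')): A:[ping] B:[bye,tick,stop] C:[done]
After 8 (process(A)): A:[] B:[bye,tick,stop] C:[done]
After 9 (process(C)): A:[] B:[bye,tick,stop] C:[]

Answer: pong,done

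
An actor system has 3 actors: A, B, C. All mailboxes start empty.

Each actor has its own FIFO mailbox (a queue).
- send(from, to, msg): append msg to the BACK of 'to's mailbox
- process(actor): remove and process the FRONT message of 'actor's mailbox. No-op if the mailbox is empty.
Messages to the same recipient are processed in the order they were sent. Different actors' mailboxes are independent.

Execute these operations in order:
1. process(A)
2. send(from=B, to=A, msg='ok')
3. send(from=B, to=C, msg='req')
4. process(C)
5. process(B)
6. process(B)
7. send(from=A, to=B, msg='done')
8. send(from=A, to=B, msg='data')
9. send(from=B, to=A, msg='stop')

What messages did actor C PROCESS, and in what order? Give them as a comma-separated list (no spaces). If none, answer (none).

Answer: req

Derivation:
After 1 (process(A)): A:[] B:[] C:[]
After 2 (send(from=B, to=A, msg='ok')): A:[ok] B:[] C:[]
After 3 (send(from=B, to=C, msg='req')): A:[ok] B:[] C:[req]
After 4 (process(C)): A:[ok] B:[] C:[]
After 5 (process(B)): A:[ok] B:[] C:[]
After 6 (process(B)): A:[ok] B:[] C:[]
After 7 (send(from=A, to=B, msg='done')): A:[ok] B:[done] C:[]
After 8 (send(from=A, to=B, msg='data')): A:[ok] B:[done,data] C:[]
After 9 (send(from=B, to=A, msg='stop')): A:[ok,stop] B:[done,data] C:[]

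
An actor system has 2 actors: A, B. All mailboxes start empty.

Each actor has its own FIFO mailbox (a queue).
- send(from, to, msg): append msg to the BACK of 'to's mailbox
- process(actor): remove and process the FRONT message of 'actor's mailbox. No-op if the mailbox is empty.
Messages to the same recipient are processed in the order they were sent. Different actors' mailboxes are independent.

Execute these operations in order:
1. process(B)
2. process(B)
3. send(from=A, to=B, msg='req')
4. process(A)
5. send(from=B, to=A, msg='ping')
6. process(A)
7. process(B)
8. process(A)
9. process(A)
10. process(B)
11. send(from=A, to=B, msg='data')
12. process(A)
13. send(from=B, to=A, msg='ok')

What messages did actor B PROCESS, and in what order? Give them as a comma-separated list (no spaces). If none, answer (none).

After 1 (process(B)): A:[] B:[]
After 2 (process(B)): A:[] B:[]
After 3 (send(from=A, to=B, msg='req')): A:[] B:[req]
After 4 (process(A)): A:[] B:[req]
After 5 (send(from=B, to=A, msg='ping')): A:[ping] B:[req]
After 6 (process(A)): A:[] B:[req]
After 7 (process(B)): A:[] B:[]
After 8 (process(A)): A:[] B:[]
After 9 (process(A)): A:[] B:[]
After 10 (process(B)): A:[] B:[]
After 11 (send(from=A, to=B, msg='data')): A:[] B:[data]
After 12 (process(A)): A:[] B:[data]
After 13 (send(from=B, to=A, msg='ok')): A:[ok] B:[data]

Answer: req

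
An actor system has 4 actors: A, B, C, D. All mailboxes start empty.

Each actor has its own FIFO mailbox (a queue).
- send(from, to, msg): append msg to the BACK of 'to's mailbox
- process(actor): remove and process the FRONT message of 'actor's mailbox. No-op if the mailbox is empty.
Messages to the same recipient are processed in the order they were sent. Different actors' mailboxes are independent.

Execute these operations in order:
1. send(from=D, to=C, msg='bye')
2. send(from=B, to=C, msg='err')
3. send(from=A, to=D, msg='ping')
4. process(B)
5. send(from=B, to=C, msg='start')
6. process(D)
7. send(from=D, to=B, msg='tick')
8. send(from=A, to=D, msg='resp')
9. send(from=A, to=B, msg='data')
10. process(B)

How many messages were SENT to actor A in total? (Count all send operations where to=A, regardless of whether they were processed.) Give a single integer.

After 1 (send(from=D, to=C, msg='bye')): A:[] B:[] C:[bye] D:[]
After 2 (send(from=B, to=C, msg='err')): A:[] B:[] C:[bye,err] D:[]
After 3 (send(from=A, to=D, msg='ping')): A:[] B:[] C:[bye,err] D:[ping]
After 4 (process(B)): A:[] B:[] C:[bye,err] D:[ping]
After 5 (send(from=B, to=C, msg='start')): A:[] B:[] C:[bye,err,start] D:[ping]
After 6 (process(D)): A:[] B:[] C:[bye,err,start] D:[]
After 7 (send(from=D, to=B, msg='tick')): A:[] B:[tick] C:[bye,err,start] D:[]
After 8 (send(from=A, to=D, msg='resp')): A:[] B:[tick] C:[bye,err,start] D:[resp]
After 9 (send(from=A, to=B, msg='data')): A:[] B:[tick,data] C:[bye,err,start] D:[resp]
After 10 (process(B)): A:[] B:[data] C:[bye,err,start] D:[resp]

Answer: 0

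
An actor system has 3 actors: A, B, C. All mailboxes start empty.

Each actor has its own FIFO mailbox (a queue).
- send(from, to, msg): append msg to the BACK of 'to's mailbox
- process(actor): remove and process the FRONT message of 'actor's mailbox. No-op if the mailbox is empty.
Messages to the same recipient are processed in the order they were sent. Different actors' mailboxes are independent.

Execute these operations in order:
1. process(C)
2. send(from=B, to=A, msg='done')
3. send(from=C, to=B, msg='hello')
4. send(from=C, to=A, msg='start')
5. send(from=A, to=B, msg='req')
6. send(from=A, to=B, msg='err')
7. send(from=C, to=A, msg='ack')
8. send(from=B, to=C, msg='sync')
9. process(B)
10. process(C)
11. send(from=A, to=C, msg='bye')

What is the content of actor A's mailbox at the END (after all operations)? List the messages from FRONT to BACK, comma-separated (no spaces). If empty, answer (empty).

After 1 (process(C)): A:[] B:[] C:[]
After 2 (send(from=B, to=A, msg='done')): A:[done] B:[] C:[]
After 3 (send(from=C, to=B, msg='hello')): A:[done] B:[hello] C:[]
After 4 (send(from=C, to=A, msg='start')): A:[done,start] B:[hello] C:[]
After 5 (send(from=A, to=B, msg='req')): A:[done,start] B:[hello,req] C:[]
After 6 (send(from=A, to=B, msg='err')): A:[done,start] B:[hello,req,err] C:[]
After 7 (send(from=C, to=A, msg='ack')): A:[done,start,ack] B:[hello,req,err] C:[]
After 8 (send(from=B, to=C, msg='sync')): A:[done,start,ack] B:[hello,req,err] C:[sync]
After 9 (process(B)): A:[done,start,ack] B:[req,err] C:[sync]
After 10 (process(C)): A:[done,start,ack] B:[req,err] C:[]
After 11 (send(from=A, to=C, msg='bye')): A:[done,start,ack] B:[req,err] C:[bye]

Answer: done,start,ack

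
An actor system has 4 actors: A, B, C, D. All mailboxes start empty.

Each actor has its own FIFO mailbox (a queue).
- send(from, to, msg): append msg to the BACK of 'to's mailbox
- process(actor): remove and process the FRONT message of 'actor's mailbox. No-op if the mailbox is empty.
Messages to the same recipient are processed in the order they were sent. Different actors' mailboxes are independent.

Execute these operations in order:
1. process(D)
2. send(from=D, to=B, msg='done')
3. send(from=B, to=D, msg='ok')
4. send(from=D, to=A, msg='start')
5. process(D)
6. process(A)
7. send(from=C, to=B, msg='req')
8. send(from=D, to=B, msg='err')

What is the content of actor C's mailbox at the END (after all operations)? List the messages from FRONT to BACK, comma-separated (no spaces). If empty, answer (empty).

After 1 (process(D)): A:[] B:[] C:[] D:[]
After 2 (send(from=D, to=B, msg='done')): A:[] B:[done] C:[] D:[]
After 3 (send(from=B, to=D, msg='ok')): A:[] B:[done] C:[] D:[ok]
After 4 (send(from=D, to=A, msg='start')): A:[start] B:[done] C:[] D:[ok]
After 5 (process(D)): A:[start] B:[done] C:[] D:[]
After 6 (process(A)): A:[] B:[done] C:[] D:[]
After 7 (send(from=C, to=B, msg='req')): A:[] B:[done,req] C:[] D:[]
After 8 (send(from=D, to=B, msg='err')): A:[] B:[done,req,err] C:[] D:[]

Answer: (empty)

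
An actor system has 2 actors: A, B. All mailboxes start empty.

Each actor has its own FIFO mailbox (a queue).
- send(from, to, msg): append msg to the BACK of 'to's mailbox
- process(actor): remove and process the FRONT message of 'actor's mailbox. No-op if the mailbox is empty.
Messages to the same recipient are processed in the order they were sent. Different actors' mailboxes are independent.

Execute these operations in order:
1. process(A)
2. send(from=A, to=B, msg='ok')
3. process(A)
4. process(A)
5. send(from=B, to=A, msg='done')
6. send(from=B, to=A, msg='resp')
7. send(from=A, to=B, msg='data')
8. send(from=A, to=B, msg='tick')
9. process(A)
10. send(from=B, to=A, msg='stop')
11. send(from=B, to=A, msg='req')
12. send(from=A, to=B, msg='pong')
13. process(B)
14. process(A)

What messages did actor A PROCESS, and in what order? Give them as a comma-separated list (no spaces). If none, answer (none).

After 1 (process(A)): A:[] B:[]
After 2 (send(from=A, to=B, msg='ok')): A:[] B:[ok]
After 3 (process(A)): A:[] B:[ok]
After 4 (process(A)): A:[] B:[ok]
After 5 (send(from=B, to=A, msg='done')): A:[done] B:[ok]
After 6 (send(from=B, to=A, msg='resp')): A:[done,resp] B:[ok]
After 7 (send(from=A, to=B, msg='data')): A:[done,resp] B:[ok,data]
After 8 (send(from=A, to=B, msg='tick')): A:[done,resp] B:[ok,data,tick]
After 9 (process(A)): A:[resp] B:[ok,data,tick]
After 10 (send(from=B, to=A, msg='stop')): A:[resp,stop] B:[ok,data,tick]
After 11 (send(from=B, to=A, msg='req')): A:[resp,stop,req] B:[ok,data,tick]
After 12 (send(from=A, to=B, msg='pong')): A:[resp,stop,req] B:[ok,data,tick,pong]
After 13 (process(B)): A:[resp,stop,req] B:[data,tick,pong]
After 14 (process(A)): A:[stop,req] B:[data,tick,pong]

Answer: done,resp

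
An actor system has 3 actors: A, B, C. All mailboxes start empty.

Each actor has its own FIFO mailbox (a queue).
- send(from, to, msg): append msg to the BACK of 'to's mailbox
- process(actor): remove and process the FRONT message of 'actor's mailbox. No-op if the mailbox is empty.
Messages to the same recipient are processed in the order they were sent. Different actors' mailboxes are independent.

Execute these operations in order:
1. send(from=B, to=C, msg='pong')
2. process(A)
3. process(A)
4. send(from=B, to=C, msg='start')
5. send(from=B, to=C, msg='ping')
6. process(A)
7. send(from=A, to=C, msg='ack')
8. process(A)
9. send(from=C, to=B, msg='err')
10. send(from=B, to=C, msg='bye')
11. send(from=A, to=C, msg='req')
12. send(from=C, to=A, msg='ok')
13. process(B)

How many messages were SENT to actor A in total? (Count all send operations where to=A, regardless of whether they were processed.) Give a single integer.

Answer: 1

Derivation:
After 1 (send(from=B, to=C, msg='pong')): A:[] B:[] C:[pong]
After 2 (process(A)): A:[] B:[] C:[pong]
After 3 (process(A)): A:[] B:[] C:[pong]
After 4 (send(from=B, to=C, msg='start')): A:[] B:[] C:[pong,start]
After 5 (send(from=B, to=C, msg='ping')): A:[] B:[] C:[pong,start,ping]
After 6 (process(A)): A:[] B:[] C:[pong,start,ping]
After 7 (send(from=A, to=C, msg='ack')): A:[] B:[] C:[pong,start,ping,ack]
After 8 (process(A)): A:[] B:[] C:[pong,start,ping,ack]
After 9 (send(from=C, to=B, msg='err')): A:[] B:[err] C:[pong,start,ping,ack]
After 10 (send(from=B, to=C, msg='bye')): A:[] B:[err] C:[pong,start,ping,ack,bye]
After 11 (send(from=A, to=C, msg='req')): A:[] B:[err] C:[pong,start,ping,ack,bye,req]
After 12 (send(from=C, to=A, msg='ok')): A:[ok] B:[err] C:[pong,start,ping,ack,bye,req]
After 13 (process(B)): A:[ok] B:[] C:[pong,start,ping,ack,bye,req]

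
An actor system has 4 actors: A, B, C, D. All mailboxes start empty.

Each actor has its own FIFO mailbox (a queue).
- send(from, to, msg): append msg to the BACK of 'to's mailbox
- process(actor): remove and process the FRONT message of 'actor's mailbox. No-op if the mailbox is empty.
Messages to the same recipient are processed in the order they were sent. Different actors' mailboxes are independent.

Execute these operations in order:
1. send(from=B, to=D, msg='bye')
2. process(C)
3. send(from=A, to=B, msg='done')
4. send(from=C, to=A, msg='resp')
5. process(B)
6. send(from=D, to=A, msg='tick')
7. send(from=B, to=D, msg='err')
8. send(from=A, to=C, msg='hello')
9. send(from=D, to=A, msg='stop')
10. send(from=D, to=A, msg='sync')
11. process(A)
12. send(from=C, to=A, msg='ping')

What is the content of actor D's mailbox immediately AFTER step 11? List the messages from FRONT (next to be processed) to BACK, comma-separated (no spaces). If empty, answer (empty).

After 1 (send(from=B, to=D, msg='bye')): A:[] B:[] C:[] D:[bye]
After 2 (process(C)): A:[] B:[] C:[] D:[bye]
After 3 (send(from=A, to=B, msg='done')): A:[] B:[done] C:[] D:[bye]
After 4 (send(from=C, to=A, msg='resp')): A:[resp] B:[done] C:[] D:[bye]
After 5 (process(B)): A:[resp] B:[] C:[] D:[bye]
After 6 (send(from=D, to=A, msg='tick')): A:[resp,tick] B:[] C:[] D:[bye]
After 7 (send(from=B, to=D, msg='err')): A:[resp,tick] B:[] C:[] D:[bye,err]
After 8 (send(from=A, to=C, msg='hello')): A:[resp,tick] B:[] C:[hello] D:[bye,err]
After 9 (send(from=D, to=A, msg='stop')): A:[resp,tick,stop] B:[] C:[hello] D:[bye,err]
After 10 (send(from=D, to=A, msg='sync')): A:[resp,tick,stop,sync] B:[] C:[hello] D:[bye,err]
After 11 (process(A)): A:[tick,stop,sync] B:[] C:[hello] D:[bye,err]

bye,err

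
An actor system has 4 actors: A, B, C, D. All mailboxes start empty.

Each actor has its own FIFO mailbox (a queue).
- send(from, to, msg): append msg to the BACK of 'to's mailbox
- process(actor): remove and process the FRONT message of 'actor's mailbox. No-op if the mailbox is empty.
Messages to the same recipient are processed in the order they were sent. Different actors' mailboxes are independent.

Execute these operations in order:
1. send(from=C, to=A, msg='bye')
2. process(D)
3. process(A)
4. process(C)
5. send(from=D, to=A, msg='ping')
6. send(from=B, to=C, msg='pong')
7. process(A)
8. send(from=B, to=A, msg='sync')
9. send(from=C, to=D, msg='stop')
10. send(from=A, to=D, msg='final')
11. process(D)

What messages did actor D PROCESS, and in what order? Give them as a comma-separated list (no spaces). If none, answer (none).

After 1 (send(from=C, to=A, msg='bye')): A:[bye] B:[] C:[] D:[]
After 2 (process(D)): A:[bye] B:[] C:[] D:[]
After 3 (process(A)): A:[] B:[] C:[] D:[]
After 4 (process(C)): A:[] B:[] C:[] D:[]
After 5 (send(from=D, to=A, msg='ping')): A:[ping] B:[] C:[] D:[]
After 6 (send(from=B, to=C, msg='pong')): A:[ping] B:[] C:[pong] D:[]
After 7 (process(A)): A:[] B:[] C:[pong] D:[]
After 8 (send(from=B, to=A, msg='sync')): A:[sync] B:[] C:[pong] D:[]
After 9 (send(from=C, to=D, msg='stop')): A:[sync] B:[] C:[pong] D:[stop]
After 10 (send(from=A, to=D, msg='final')): A:[sync] B:[] C:[pong] D:[stop,final]
After 11 (process(D)): A:[sync] B:[] C:[pong] D:[final]

Answer: stop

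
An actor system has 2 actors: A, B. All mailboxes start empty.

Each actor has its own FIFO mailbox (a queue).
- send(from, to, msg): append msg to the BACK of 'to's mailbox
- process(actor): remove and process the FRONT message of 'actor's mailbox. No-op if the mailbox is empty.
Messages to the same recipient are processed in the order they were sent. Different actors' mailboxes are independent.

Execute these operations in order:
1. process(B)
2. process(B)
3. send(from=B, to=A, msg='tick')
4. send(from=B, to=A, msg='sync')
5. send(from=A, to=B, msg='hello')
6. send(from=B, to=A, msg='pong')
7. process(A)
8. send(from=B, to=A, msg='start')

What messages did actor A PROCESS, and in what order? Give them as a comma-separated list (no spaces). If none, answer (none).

Answer: tick

Derivation:
After 1 (process(B)): A:[] B:[]
After 2 (process(B)): A:[] B:[]
After 3 (send(from=B, to=A, msg='tick')): A:[tick] B:[]
After 4 (send(from=B, to=A, msg='sync')): A:[tick,sync] B:[]
After 5 (send(from=A, to=B, msg='hello')): A:[tick,sync] B:[hello]
After 6 (send(from=B, to=A, msg='pong')): A:[tick,sync,pong] B:[hello]
After 7 (process(A)): A:[sync,pong] B:[hello]
After 8 (send(from=B, to=A, msg='start')): A:[sync,pong,start] B:[hello]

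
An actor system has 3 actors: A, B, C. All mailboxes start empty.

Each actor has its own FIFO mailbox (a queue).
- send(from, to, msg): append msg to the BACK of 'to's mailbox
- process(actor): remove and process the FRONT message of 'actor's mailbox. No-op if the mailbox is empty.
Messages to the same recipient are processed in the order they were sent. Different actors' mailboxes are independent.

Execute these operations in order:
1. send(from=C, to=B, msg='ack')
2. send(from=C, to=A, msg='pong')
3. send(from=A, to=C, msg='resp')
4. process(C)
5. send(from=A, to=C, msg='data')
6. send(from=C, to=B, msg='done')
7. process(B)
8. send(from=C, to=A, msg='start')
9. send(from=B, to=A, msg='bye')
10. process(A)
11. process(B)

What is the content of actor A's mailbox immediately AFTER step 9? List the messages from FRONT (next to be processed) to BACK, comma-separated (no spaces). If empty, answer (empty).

After 1 (send(from=C, to=B, msg='ack')): A:[] B:[ack] C:[]
After 2 (send(from=C, to=A, msg='pong')): A:[pong] B:[ack] C:[]
After 3 (send(from=A, to=C, msg='resp')): A:[pong] B:[ack] C:[resp]
After 4 (process(C)): A:[pong] B:[ack] C:[]
After 5 (send(from=A, to=C, msg='data')): A:[pong] B:[ack] C:[data]
After 6 (send(from=C, to=B, msg='done')): A:[pong] B:[ack,done] C:[data]
After 7 (process(B)): A:[pong] B:[done] C:[data]
After 8 (send(from=C, to=A, msg='start')): A:[pong,start] B:[done] C:[data]
After 9 (send(from=B, to=A, msg='bye')): A:[pong,start,bye] B:[done] C:[data]

pong,start,bye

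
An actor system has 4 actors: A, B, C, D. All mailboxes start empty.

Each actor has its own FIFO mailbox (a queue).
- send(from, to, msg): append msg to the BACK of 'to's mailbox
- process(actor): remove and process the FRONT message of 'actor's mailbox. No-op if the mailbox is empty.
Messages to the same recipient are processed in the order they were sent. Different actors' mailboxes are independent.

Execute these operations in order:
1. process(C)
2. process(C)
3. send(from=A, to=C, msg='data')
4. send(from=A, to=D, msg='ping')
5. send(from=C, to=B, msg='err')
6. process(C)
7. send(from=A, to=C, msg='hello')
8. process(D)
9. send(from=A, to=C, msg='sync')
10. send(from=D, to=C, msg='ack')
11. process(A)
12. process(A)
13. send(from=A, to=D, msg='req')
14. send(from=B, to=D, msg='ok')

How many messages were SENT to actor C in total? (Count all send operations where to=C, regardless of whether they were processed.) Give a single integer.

After 1 (process(C)): A:[] B:[] C:[] D:[]
After 2 (process(C)): A:[] B:[] C:[] D:[]
After 3 (send(from=A, to=C, msg='data')): A:[] B:[] C:[data] D:[]
After 4 (send(from=A, to=D, msg='ping')): A:[] B:[] C:[data] D:[ping]
After 5 (send(from=C, to=B, msg='err')): A:[] B:[err] C:[data] D:[ping]
After 6 (process(C)): A:[] B:[err] C:[] D:[ping]
After 7 (send(from=A, to=C, msg='hello')): A:[] B:[err] C:[hello] D:[ping]
After 8 (process(D)): A:[] B:[err] C:[hello] D:[]
After 9 (send(from=A, to=C, msg='sync')): A:[] B:[err] C:[hello,sync] D:[]
After 10 (send(from=D, to=C, msg='ack')): A:[] B:[err] C:[hello,sync,ack] D:[]
After 11 (process(A)): A:[] B:[err] C:[hello,sync,ack] D:[]
After 12 (process(A)): A:[] B:[err] C:[hello,sync,ack] D:[]
After 13 (send(from=A, to=D, msg='req')): A:[] B:[err] C:[hello,sync,ack] D:[req]
After 14 (send(from=B, to=D, msg='ok')): A:[] B:[err] C:[hello,sync,ack] D:[req,ok]

Answer: 4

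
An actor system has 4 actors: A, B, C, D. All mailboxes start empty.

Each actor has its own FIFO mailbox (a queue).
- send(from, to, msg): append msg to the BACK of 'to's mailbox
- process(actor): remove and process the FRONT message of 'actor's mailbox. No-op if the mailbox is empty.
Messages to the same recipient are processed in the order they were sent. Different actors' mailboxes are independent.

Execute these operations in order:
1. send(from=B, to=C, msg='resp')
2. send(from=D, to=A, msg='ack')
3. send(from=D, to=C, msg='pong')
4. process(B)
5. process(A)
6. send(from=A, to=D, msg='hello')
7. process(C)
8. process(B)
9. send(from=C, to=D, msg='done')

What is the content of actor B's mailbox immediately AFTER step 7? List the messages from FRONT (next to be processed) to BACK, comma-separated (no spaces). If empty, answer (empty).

After 1 (send(from=B, to=C, msg='resp')): A:[] B:[] C:[resp] D:[]
After 2 (send(from=D, to=A, msg='ack')): A:[ack] B:[] C:[resp] D:[]
After 3 (send(from=D, to=C, msg='pong')): A:[ack] B:[] C:[resp,pong] D:[]
After 4 (process(B)): A:[ack] B:[] C:[resp,pong] D:[]
After 5 (process(A)): A:[] B:[] C:[resp,pong] D:[]
After 6 (send(from=A, to=D, msg='hello')): A:[] B:[] C:[resp,pong] D:[hello]
After 7 (process(C)): A:[] B:[] C:[pong] D:[hello]

(empty)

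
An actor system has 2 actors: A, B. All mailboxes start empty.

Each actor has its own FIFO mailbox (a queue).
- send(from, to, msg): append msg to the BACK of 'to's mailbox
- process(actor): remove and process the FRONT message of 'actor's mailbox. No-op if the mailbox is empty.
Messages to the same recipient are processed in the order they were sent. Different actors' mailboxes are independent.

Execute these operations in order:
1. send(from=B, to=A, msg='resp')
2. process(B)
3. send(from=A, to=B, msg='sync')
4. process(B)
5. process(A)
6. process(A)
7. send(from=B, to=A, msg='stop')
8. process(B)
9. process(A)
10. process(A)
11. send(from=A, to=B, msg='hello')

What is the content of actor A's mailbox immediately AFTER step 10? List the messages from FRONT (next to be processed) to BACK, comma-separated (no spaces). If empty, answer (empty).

After 1 (send(from=B, to=A, msg='resp')): A:[resp] B:[]
After 2 (process(B)): A:[resp] B:[]
After 3 (send(from=A, to=B, msg='sync')): A:[resp] B:[sync]
After 4 (process(B)): A:[resp] B:[]
After 5 (process(A)): A:[] B:[]
After 6 (process(A)): A:[] B:[]
After 7 (send(from=B, to=A, msg='stop')): A:[stop] B:[]
After 8 (process(B)): A:[stop] B:[]
After 9 (process(A)): A:[] B:[]
After 10 (process(A)): A:[] B:[]

(empty)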